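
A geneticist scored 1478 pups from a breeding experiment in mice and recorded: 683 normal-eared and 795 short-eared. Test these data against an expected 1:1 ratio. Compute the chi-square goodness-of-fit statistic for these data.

8.487

Total ratio parts = 2. Expected numbers out of 1478:
  normal-eared: 1478 × 1/2 = 739
  short-eared: 1478 × 1/2 = 739
χ² = Σ (O − E)² / E
  normal-eared: (683 − 739)² / 739 = 4.2436
  short-eared: (795 − 739)² / 739 = 4.2436
χ² = 4.2436 + 4.2436 = 8.4872 ≈ 8.487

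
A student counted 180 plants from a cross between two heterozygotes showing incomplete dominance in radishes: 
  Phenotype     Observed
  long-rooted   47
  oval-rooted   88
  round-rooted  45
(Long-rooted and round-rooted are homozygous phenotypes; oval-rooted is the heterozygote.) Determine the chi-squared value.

0.133

With incomplete dominance, a heterozygote × heterozygote cross gives a 1:2:1 phenotypic ratio.
Expected counts for N = 180 under a 1:2:1 ratio (total parts = 4):
  long-rooted: 180 × 1/4 = 45
  oval-rooted: 180 × 2/4 = 90
  round-rooted: 180 × 1/4 = 45
χ² = Σ (O − E)² / E
  long-rooted: (47 − 45)² / 45 = 0.0889
  oval-rooted: (88 − 90)² / 90 = 0.0444
  round-rooted: (45 − 45)² / 45 = 0.0000
χ² = 0.0889 + 0.0444 + 0.0000 = 0.1333 ≈ 0.133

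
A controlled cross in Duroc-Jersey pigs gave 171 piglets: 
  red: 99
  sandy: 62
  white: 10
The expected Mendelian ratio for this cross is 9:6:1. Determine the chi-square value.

0.197

Expected counts for N = 171 under a 9:6:1 ratio (total parts = 16):
  red: 171 × 9/16 = 96.1875
  sandy: 171 × 6/16 = 64.125
  white: 171 × 1/16 = 10.6875
χ² = Σ (O − E)² / E
  red: (99 − 96.1875)² / 96.1875 = 0.0822
  sandy: (62 − 64.125)² / 64.125 = 0.0704
  white: (10 − 10.6875)² / 10.6875 = 0.0442
χ² = 0.0822 + 0.0704 + 0.0442 = 0.1968 ≈ 0.197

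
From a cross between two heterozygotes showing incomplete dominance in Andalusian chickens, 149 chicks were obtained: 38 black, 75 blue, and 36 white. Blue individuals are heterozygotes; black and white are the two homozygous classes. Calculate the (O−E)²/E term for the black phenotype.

With incomplete dominance, a heterozygote × heterozygote cross gives a 1:2:1 phenotypic ratio.
Under the 1:2:1 hypothesis (Σ ratio = 4, N = 149):
  black: 149 × 1/4 = 37.25
  blue: 149 × 2/4 = 74.5
  white: 149 × 1/4 = 37.25
Contribution of black: (38 − 37.25)² / 37.25 = 0.0151

0.015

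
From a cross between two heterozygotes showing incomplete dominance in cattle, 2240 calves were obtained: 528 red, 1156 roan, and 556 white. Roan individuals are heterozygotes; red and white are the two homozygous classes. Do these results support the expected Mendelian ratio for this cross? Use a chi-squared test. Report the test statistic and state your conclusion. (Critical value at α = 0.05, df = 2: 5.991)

3.014; consistent

With incomplete dominance, a heterozygote × heterozygote cross gives a 1:2:1 phenotypic ratio.
The 1:2:1 ratio has 4 parts, so with N = 2240 the expected counts are:
  red: 2240 × 1/4 = 560
  roan: 2240 × 2/4 = 1120
  white: 2240 × 1/4 = 560
χ² = Σ (O − E)² / E
  red: (528 − 560)² / 560 = 1.8286
  roan: (1156 − 1120)² / 1120 = 1.1571
  white: (556 − 560)² / 560 = 0.0286
χ² = 1.8286 + 1.1571 + 0.0286 = 3.0143 ≈ 3.014
Degrees of freedom = 3 − 1 = 2; critical value at α = 0.05 is 5.991.
Since 3.014 < 5.991, we fail to reject the null hypothesis — the data are consistent with the 1:2:1 ratio.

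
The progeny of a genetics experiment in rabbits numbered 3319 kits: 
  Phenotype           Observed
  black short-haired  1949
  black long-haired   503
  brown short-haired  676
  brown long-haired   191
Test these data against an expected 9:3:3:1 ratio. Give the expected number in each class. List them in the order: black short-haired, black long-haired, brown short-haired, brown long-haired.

1866.9375, 622.3125, 622.3125, 207.4375

Under the 9:3:3:1 hypothesis (Σ ratio = 16, N = 3319):
  black short-haired: 3319 × 9/16 = 1866.9375
  black long-haired: 3319 × 3/16 = 622.3125
  brown short-haired: 3319 × 3/16 = 622.3125
  brown long-haired: 3319 × 1/16 = 207.4375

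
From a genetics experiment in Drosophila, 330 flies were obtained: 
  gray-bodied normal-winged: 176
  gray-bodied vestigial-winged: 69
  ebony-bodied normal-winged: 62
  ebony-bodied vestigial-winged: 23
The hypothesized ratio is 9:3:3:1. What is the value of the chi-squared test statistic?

1.593

The 9:3:3:1 ratio has 16 parts, so with N = 330 the expected counts are:
  gray-bodied normal-winged: 330 × 9/16 = 185.625
  gray-bodied vestigial-winged: 330 × 3/16 = 61.875
  ebony-bodied normal-winged: 330 × 3/16 = 61.875
  ebony-bodied vestigial-winged: 330 × 1/16 = 20.625
χ² = Σ (O − E)² / E
  gray-bodied normal-winged: (176 − 185.625)² / 185.625 = 0.4991
  gray-bodied vestigial-winged: (69 − 61.875)² / 61.875 = 0.8205
  ebony-bodied normal-winged: (62 − 61.875)² / 61.875 = 0.0003
  ebony-bodied vestigial-winged: (23 − 20.625)² / 20.625 = 0.2735
χ² = 0.4991 + 0.8205 + 0.0003 + 0.2735 = 1.5934 ≈ 1.593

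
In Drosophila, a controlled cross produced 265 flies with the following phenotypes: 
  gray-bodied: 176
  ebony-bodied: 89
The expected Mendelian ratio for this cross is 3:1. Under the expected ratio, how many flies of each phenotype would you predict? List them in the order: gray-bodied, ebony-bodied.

The 3:1 ratio has 4 parts, so with N = 265 the expected counts are:
  gray-bodied: 265 × 3/4 = 198.75
  ebony-bodied: 265 × 1/4 = 66.25

198.75, 66.25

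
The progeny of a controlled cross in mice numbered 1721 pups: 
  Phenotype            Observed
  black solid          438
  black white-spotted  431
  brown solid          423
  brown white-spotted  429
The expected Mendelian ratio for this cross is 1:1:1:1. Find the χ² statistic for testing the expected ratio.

Under the 1:1:1:1 hypothesis (Σ ratio = 4, N = 1721):
  black solid: 1721 × 1/4 = 430.25
  black white-spotted: 1721 × 1/4 = 430.25
  brown solid: 1721 × 1/4 = 430.25
  brown white-spotted: 1721 × 1/4 = 430.25
χ² = Σ (O − E)² / E
  black solid: (438 − 430.25)² / 430.25 = 0.1396
  black white-spotted: (431 − 430.25)² / 430.25 = 0.0013
  brown solid: (423 − 430.25)² / 430.25 = 0.1222
  brown white-spotted: (429 − 430.25)² / 430.25 = 0.0036
χ² = 0.1396 + 0.0013 + 0.1222 + 0.0036 = 0.2667 ≈ 0.267

0.267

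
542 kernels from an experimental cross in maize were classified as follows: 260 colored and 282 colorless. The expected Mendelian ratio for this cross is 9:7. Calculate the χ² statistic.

15.098

Total ratio parts = 16. Expected numbers out of 542:
  colored: 542 × 9/16 = 304.875
  colorless: 542 × 7/16 = 237.125
χ² = Σ (O − E)² / E
  colored: (260 − 304.875)² / 304.875 = 6.6052
  colorless: (282 − 237.125)² / 237.125 = 8.4924
χ² = 6.6052 + 8.4924 = 15.0976 ≈ 15.098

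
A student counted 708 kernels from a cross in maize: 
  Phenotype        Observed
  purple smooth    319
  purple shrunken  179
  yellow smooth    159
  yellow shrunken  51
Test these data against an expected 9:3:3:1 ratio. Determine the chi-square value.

Total ratio parts = 16. Expected numbers out of 708:
  purple smooth: 708 × 9/16 = 398.25
  purple shrunken: 708 × 3/16 = 132.75
  yellow smooth: 708 × 3/16 = 132.75
  yellow shrunken: 708 × 1/16 = 44.25
χ² = Σ (O − E)² / E
  purple smooth: (319 − 398.25)² / 398.25 = 15.7704
  purple shrunken: (179 − 132.75)² / 132.75 = 16.1135
  yellow smooth: (159 − 132.75)² / 132.75 = 5.1907
  yellow shrunken: (51 − 44.25)² / 44.25 = 1.0297
χ² = 15.7704 + 16.1135 + 5.1907 + 1.0297 = 38.1043 ≈ 38.104

38.104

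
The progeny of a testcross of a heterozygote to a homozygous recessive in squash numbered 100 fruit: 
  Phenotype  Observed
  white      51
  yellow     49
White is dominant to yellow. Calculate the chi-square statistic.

0.040

A testcross of a heterozygote (Aa × aa) gives a 1:1 phenotypic ratio.
Total ratio parts = 2. Expected numbers out of 100:
  white: 100 × 1/2 = 50
  yellow: 100 × 1/2 = 50
χ² = Σ (O − E)² / E
  white: (51 − 50)² / 50 = 0.0200
  yellow: (49 − 50)² / 50 = 0.0200
χ² = 0.0200 + 0.0200 = 0.040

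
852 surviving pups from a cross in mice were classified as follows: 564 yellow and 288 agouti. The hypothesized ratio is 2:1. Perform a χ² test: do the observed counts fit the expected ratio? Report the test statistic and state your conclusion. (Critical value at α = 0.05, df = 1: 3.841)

Total ratio parts = 3. Expected numbers out of 852:
  yellow: 852 × 2/3 = 568
  agouti: 852 × 1/3 = 284
χ² = Σ (O − E)² / E
  yellow: (564 − 568)² / 568 = 0.0282
  agouti: (288 − 284)² / 284 = 0.0563
χ² = 0.0282 + 0.0563 = 0.0845 ≈ 0.085
Degrees of freedom = 2 − 1 = 1; critical value at α = 0.05 is 3.841.
Since 0.085 < 3.841, we fail to reject the null hypothesis — the data are consistent with the 2:1 ratio.

0.085; consistent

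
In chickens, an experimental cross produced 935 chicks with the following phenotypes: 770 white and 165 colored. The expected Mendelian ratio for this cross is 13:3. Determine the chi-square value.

Under the 13:3 hypothesis (Σ ratio = 16, N = 935):
  white: 935 × 13/16 = 759.6875
  colored: 935 × 3/16 = 175.3125
χ² = Σ (O − E)² / E
  white: (770 − 759.6875)² / 759.6875 = 0.1400
  colored: (165 − 175.3125)² / 175.3125 = 0.6066
χ² = 0.1400 + 0.6066 = 0.7466 ≈ 0.747

0.747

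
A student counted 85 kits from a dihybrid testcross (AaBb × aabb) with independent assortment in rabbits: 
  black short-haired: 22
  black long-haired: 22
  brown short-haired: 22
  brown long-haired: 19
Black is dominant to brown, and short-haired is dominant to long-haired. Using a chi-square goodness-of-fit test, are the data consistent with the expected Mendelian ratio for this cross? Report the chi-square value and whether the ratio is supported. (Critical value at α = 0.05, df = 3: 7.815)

A dihybrid testcross with independent assortment gives a 1:1:1:1 ratio.
Total ratio parts = 4. Expected numbers out of 85:
  black short-haired: 85 × 1/4 = 21.25
  black long-haired: 85 × 1/4 = 21.25
  brown short-haired: 85 × 1/4 = 21.25
  brown long-haired: 85 × 1/4 = 21.25
χ² = Σ (O − E)² / E
  black short-haired: (22 − 21.25)² / 21.25 = 0.0265
  black long-haired: (22 − 21.25)² / 21.25 = 0.0265
  brown short-haired: (22 − 21.25)² / 21.25 = 0.0265
  brown long-haired: (19 − 21.25)² / 21.25 = 0.2382
χ² = 0.0265 + 0.0265 + 0.0265 + 0.2382 = 0.3177 ≈ 0.318
Degrees of freedom = 4 − 1 = 3; critical value at α = 0.05 is 7.815.
Since 0.318 < 7.815, we fail to reject the null hypothesis — the data are consistent with the 1:1:1:1 ratio.

0.318; consistent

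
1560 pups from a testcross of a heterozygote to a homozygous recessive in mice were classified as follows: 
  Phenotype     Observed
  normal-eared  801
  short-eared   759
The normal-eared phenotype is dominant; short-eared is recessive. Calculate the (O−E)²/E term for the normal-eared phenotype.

A testcross of a heterozygote (Aa × aa) gives a 1:1 phenotypic ratio.
Total ratio parts = 2. Expected numbers out of 1560:
  normal-eared: 1560 × 1/2 = 780
  short-eared: 1560 × 1/2 = 780
Contribution of normal-eared: (801 − 780)² / 780 = 0.5654

0.565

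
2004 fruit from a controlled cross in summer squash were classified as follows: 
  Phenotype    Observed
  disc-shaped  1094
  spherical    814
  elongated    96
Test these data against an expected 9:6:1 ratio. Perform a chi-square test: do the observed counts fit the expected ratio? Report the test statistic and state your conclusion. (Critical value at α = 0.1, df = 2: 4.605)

13.010; not consistent

Total ratio parts = 16. Expected numbers out of 2004:
  disc-shaped: 2004 × 9/16 = 1127.25
  spherical: 2004 × 6/16 = 751.5
  elongated: 2004 × 1/16 = 125.25
χ² = Σ (O − E)² / E
  disc-shaped: (1094 − 1127.25)² / 1127.25 = 0.9808
  spherical: (814 − 751.5)² / 751.5 = 5.1979
  elongated: (96 − 125.25)² / 125.25 = 6.8308
χ² = 0.9808 + 5.1979 + 6.8308 = 13.0095 ≈ 13.010
Degrees of freedom = 3 − 1 = 2; critical value at α = 0.1 is 4.605.
Since 13.010 > 4.605, we reject the null hypothesis — the data do not fit the 9:6:1 ratio.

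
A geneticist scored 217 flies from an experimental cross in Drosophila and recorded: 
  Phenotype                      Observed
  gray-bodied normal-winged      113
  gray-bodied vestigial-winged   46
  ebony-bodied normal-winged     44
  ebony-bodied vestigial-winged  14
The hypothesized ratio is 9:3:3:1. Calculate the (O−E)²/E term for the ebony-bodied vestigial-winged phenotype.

The 9:3:3:1 ratio has 16 parts, so with N = 217 the expected counts are:
  gray-bodied normal-winged: 217 × 9/16 = 122.0625
  gray-bodied vestigial-winged: 217 × 3/16 = 40.6875
  ebony-bodied normal-winged: 217 × 3/16 = 40.6875
  ebony-bodied vestigial-winged: 217 × 1/16 = 13.5625
Contribution of ebony-bodied vestigial-winged: (14 − 13.5625)² / 13.5625 = 0.0141

0.014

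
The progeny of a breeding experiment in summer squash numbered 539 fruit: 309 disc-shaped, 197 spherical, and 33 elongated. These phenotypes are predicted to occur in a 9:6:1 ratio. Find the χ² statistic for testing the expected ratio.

Expected counts for N = 539 under a 9:6:1 ratio (total parts = 16):
  disc-shaped: 539 × 9/16 = 303.1875
  spherical: 539 × 6/16 = 202.125
  elongated: 539 × 1/16 = 33.6875
χ² = Σ (O − E)² / E
  disc-shaped: (309 − 303.1875)² / 303.1875 = 0.1114
  spherical: (197 − 202.125)² / 202.125 = 0.1299
  elongated: (33 − 33.6875)² / 33.6875 = 0.0140
χ² = 0.1114 + 0.1299 + 0.0140 = 0.2553 ≈ 0.255

0.255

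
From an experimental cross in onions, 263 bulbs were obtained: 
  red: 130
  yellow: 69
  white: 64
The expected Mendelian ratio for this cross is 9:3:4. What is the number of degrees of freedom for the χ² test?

A goodness-of-fit test with 3 phenotype classes has df = 3 − 1 = 2.

2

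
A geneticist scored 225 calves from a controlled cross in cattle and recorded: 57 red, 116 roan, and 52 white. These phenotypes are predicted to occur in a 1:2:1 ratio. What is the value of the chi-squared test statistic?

0.440

Under the 1:2:1 hypothesis (Σ ratio = 4, N = 225):
  red: 225 × 1/4 = 56.25
  roan: 225 × 2/4 = 112.5
  white: 225 × 1/4 = 56.25
χ² = Σ (O − E)² / E
  red: (57 − 56.25)² / 56.25 = 0.0100
  roan: (116 − 112.5)² / 112.5 = 0.1089
  white: (52 − 56.25)² / 56.25 = 0.3211
χ² = 0.0100 + 0.1089 + 0.3211 = 0.440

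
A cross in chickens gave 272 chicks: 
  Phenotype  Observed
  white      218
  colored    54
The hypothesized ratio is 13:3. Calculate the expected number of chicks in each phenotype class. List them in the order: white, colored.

221, 51

The 13:3 ratio has 16 parts, so with N = 272 the expected counts are:
  white: 272 × 13/16 = 221
  colored: 272 × 3/16 = 51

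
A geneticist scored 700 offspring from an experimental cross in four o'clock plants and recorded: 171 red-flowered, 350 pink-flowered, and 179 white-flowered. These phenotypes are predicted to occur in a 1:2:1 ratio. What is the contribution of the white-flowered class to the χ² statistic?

The 1:2:1 ratio has 4 parts, so with N = 700 the expected counts are:
  red-flowered: 700 × 1/4 = 175
  pink-flowered: 700 × 2/4 = 350
  white-flowered: 700 × 1/4 = 175
Contribution of white-flowered: (179 − 175)² / 175 = 0.0914

0.091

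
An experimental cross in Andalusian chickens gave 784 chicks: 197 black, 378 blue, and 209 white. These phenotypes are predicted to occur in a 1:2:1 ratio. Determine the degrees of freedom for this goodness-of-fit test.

A goodness-of-fit test with 3 phenotype classes has df = 3 − 1 = 2.

2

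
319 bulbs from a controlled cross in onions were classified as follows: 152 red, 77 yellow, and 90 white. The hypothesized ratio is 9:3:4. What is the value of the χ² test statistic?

10.452

Under the 9:3:4 hypothesis (Σ ratio = 16, N = 319):
  red: 319 × 9/16 = 179.4375
  yellow: 319 × 3/16 = 59.8125
  white: 319 × 4/16 = 79.75
χ² = Σ (O − E)² / E
  red: (152 − 179.4375)² / 179.4375 = 4.1954
  yellow: (77 − 59.8125)² / 59.8125 = 4.9389
  white: (90 − 79.75)² / 79.75 = 1.3174
χ² = 4.1954 + 4.9389 + 1.3174 = 10.4517 ≈ 10.452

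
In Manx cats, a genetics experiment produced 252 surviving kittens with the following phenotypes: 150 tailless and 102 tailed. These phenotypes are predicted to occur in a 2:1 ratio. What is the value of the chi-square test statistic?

The 2:1 ratio has 3 parts, so with N = 252 the expected counts are:
  tailless: 252 × 2/3 = 168
  tailed: 252 × 1/3 = 84
χ² = Σ (O − E)² / E
  tailless: (150 − 168)² / 168 = 1.9286
  tailed: (102 − 84)² / 84 = 3.8571
χ² = 1.9286 + 3.8571 = 5.7857 ≈ 5.786

5.786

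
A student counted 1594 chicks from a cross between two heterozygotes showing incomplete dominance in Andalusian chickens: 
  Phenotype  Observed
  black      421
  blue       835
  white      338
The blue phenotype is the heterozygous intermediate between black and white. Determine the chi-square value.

With incomplete dominance, a heterozygote × heterozygote cross gives a 1:2:1 phenotypic ratio.
Under the 1:2:1 hypothesis (Σ ratio = 4, N = 1594):
  black: 1594 × 1/4 = 398.5
  blue: 1594 × 2/4 = 797
  white: 1594 × 1/4 = 398.5
χ² = Σ (O − E)² / E
  black: (421 − 398.5)² / 398.5 = 1.2704
  blue: (835 − 797)² / 797 = 1.8118
  white: (338 − 398.5)² / 398.5 = 9.1851
χ² = 1.2704 + 1.8118 + 9.1851 = 12.2673 ≈ 12.267

12.267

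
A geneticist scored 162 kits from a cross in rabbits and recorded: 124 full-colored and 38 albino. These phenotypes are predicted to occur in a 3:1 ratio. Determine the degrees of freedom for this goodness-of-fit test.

A goodness-of-fit test with 2 phenotype classes has df = 2 − 1 = 1.

1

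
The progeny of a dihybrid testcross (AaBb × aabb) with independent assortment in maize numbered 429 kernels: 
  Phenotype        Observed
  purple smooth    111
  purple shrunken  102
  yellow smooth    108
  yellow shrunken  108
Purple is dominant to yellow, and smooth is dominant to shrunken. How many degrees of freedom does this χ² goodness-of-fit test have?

3

A dihybrid testcross with independent assortment gives a 1:1:1:1 ratio.
A goodness-of-fit test with 4 phenotype classes has df = 4 − 1 = 3.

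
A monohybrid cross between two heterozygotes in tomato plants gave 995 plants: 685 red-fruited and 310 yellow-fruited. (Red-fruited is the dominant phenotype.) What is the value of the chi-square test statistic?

20.109

For a monohybrid cross between heterozygotes with complete dominance, the expected phenotypic ratio is 3:1.
Total ratio parts = 4. Expected numbers out of 995:
  red-fruited: 995 × 3/4 = 746.25
  yellow-fruited: 995 × 1/4 = 248.75
χ² = Σ (O − E)² / E
  red-fruited: (685 − 746.25)² / 746.25 = 5.0272
  yellow-fruited: (310 − 248.75)² / 248.75 = 15.0817
χ² = 5.0272 + 15.0817 = 20.1089 ≈ 20.109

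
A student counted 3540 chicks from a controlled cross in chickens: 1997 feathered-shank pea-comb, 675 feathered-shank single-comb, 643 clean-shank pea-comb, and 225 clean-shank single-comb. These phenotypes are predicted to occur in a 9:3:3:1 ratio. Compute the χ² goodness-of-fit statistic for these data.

The 9:3:3:1 ratio has 16 parts, so with N = 3540 the expected counts are:
  feathered-shank pea-comb: 3540 × 9/16 = 1991.25
  feathered-shank single-comb: 3540 × 3/16 = 663.75
  clean-shank pea-comb: 3540 × 3/16 = 663.75
  clean-shank single-comb: 3540 × 1/16 = 221.25
χ² = Σ (O − E)² / E
  feathered-shank pea-comb: (1997 − 1991.25)² / 1991.25 = 0.0166
  feathered-shank single-comb: (675 − 663.75)² / 663.75 = 0.1907
  clean-shank pea-comb: (643 − 663.75)² / 663.75 = 0.6487
  clean-shank single-comb: (225 − 221.25)² / 221.25 = 0.0636
χ² = 0.0166 + 0.1907 + 0.6487 + 0.0636 = 0.9196 ≈ 0.920

0.920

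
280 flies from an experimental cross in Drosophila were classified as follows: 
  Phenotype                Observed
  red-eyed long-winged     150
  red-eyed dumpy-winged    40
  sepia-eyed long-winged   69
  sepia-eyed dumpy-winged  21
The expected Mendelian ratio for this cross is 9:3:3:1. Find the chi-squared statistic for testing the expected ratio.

9.219

Expected counts for N = 280 under a 9:3:3:1 ratio (total parts = 16):
  red-eyed long-winged: 280 × 9/16 = 157.5
  red-eyed dumpy-winged: 280 × 3/16 = 52.5
  sepia-eyed long-winged: 280 × 3/16 = 52.5
  sepia-eyed dumpy-winged: 280 × 1/16 = 17.5
χ² = Σ (O − E)² / E
  red-eyed long-winged: (150 − 157.5)² / 157.5 = 0.3571
  red-eyed dumpy-winged: (40 − 52.5)² / 52.5 = 2.9762
  sepia-eyed long-winged: (69 − 52.5)² / 52.5 = 5.1857
  sepia-eyed dumpy-winged: (21 − 17.5)² / 17.5 = 0.7000
χ² = 0.3571 + 2.9762 + 5.1857 + 0.7000 = 9.219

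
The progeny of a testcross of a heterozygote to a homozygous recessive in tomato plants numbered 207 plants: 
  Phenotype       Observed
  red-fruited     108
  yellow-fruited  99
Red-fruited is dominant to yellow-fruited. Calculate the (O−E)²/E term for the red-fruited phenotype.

0.196

A testcross of a heterozygote (Aa × aa) gives a 1:1 phenotypic ratio.
The 1:1 ratio has 2 parts, so with N = 207 the expected counts are:
  red-fruited: 207 × 1/2 = 103.5
  yellow-fruited: 207 × 1/2 = 103.5
Contribution of red-fruited: (108 − 103.5)² / 103.5 = 0.1957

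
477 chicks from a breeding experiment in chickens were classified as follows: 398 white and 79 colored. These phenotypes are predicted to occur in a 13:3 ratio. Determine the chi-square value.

Total ratio parts = 16. Expected numbers out of 477:
  white: 477 × 13/16 = 387.5625
  colored: 477 × 3/16 = 89.4375
χ² = Σ (O − E)² / E
  white: (398 − 387.5625)² / 387.5625 = 0.2811
  colored: (79 − 89.4375)² / 89.4375 = 1.2181
χ² = 0.2811 + 1.2181 = 1.4992 ≈ 1.499

1.499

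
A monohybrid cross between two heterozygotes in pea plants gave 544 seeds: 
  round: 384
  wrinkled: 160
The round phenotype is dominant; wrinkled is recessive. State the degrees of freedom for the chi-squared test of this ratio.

For a monohybrid cross between heterozygotes with complete dominance, the expected phenotypic ratio is 3:1.
A goodness-of-fit test with 2 phenotype classes has df = 2 − 1 = 1.

1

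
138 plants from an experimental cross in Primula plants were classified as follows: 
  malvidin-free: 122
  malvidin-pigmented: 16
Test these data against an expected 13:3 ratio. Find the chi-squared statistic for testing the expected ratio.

Total ratio parts = 16. Expected numbers out of 138:
  malvidin-free: 138 × 13/16 = 112.125
  malvidin-pigmented: 138 × 3/16 = 25.875
χ² = Σ (O − E)² / E
  malvidin-free: (122 − 112.125)² / 112.125 = 0.8697
  malvidin-pigmented: (16 − 25.875)² / 25.875 = 3.7687
χ² = 0.8697 + 3.7687 = 4.6384 ≈ 4.638

4.638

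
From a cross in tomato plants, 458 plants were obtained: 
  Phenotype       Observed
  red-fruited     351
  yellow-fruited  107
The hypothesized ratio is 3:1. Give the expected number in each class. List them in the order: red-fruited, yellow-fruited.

Under the 3:1 hypothesis (Σ ratio = 4, N = 458):
  red-fruited: 458 × 3/4 = 343.5
  yellow-fruited: 458 × 1/4 = 114.5

343.5, 114.5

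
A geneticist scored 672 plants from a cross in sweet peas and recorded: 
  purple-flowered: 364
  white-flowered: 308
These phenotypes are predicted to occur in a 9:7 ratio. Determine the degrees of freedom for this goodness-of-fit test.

1

A goodness-of-fit test with 2 phenotype classes has df = 2 − 1 = 1.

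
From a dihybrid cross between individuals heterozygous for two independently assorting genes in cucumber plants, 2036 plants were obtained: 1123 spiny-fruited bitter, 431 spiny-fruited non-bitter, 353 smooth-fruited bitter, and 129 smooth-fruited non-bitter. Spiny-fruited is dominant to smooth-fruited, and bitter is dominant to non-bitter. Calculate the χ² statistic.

8.975

A dihybrid F₂ with independent assortment and complete dominance at both loci gives a 9:3:3:1 phenotypic ratio.
Expected counts for N = 2036 under a 9:3:3:1 ratio (total parts = 16):
  spiny-fruited bitter: 2036 × 9/16 = 1145.25
  spiny-fruited non-bitter: 2036 × 3/16 = 381.75
  smooth-fruited bitter: 2036 × 3/16 = 381.75
  smooth-fruited non-bitter: 2036 × 1/16 = 127.25
χ² = Σ (O − E)² / E
  spiny-fruited bitter: (1123 − 1145.25)² / 1145.25 = 0.4323
  spiny-fruited non-bitter: (431 − 381.75)² / 381.75 = 6.3538
  smooth-fruited bitter: (353 − 381.75)² / 381.75 = 2.1652
  smooth-fruited non-bitter: (129 − 127.25)² / 127.25 = 0.0241
χ² = 0.4323 + 6.3538 + 2.1652 + 0.0241 = 8.9754 ≈ 8.975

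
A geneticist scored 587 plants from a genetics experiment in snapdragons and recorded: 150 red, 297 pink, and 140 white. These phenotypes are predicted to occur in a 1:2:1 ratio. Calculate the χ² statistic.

Total ratio parts = 4. Expected numbers out of 587:
  red: 587 × 1/4 = 146.75
  pink: 587 × 2/4 = 293.5
  white: 587 × 1/4 = 146.75
χ² = Σ (O − E)² / E
  red: (150 − 146.75)² / 146.75 = 0.0720
  pink: (297 − 293.5)² / 293.5 = 0.0417
  white: (140 − 146.75)² / 146.75 = 0.3105
χ² = 0.0720 + 0.0417 + 0.3105 = 0.4242 ≈ 0.424

0.424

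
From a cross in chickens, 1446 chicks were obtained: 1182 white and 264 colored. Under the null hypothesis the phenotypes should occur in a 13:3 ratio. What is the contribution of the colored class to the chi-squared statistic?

0.187

Expected counts for N = 1446 under a 13:3 ratio (total parts = 16):
  white: 1446 × 13/16 = 1174.875
  colored: 1446 × 3/16 = 271.125
Contribution of colored: (264 − 271.125)² / 271.125 = 0.1872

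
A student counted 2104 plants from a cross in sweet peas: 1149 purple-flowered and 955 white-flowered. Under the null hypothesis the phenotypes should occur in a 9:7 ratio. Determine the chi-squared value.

The 9:7 ratio has 16 parts, so with N = 2104 the expected counts are:
  purple-flowered: 2104 × 9/16 = 1183.5
  white-flowered: 2104 × 7/16 = 920.5
χ² = Σ (O − E)² / E
  purple-flowered: (1149 − 1183.5)² / 1183.5 = 1.0057
  white-flowered: (955 − 920.5)² / 920.5 = 1.2930
χ² = 1.0057 + 1.2930 = 2.2987 ≈ 2.299

2.299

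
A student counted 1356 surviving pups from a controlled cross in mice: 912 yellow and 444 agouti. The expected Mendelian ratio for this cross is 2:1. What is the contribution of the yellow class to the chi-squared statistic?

The 2:1 ratio has 3 parts, so with N = 1356 the expected counts are:
  yellow: 1356 × 2/3 = 904
  agouti: 1356 × 1/3 = 452
Contribution of yellow: (912 − 904)² / 904 = 0.0708

0.071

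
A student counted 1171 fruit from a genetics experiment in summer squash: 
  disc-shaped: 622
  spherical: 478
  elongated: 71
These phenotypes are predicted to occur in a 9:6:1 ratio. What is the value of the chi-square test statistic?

5.550

The 9:6:1 ratio has 16 parts, so with N = 1171 the expected counts are:
  disc-shaped: 1171 × 9/16 = 658.6875
  spherical: 1171 × 6/16 = 439.125
  elongated: 1171 × 1/16 = 73.1875
χ² = Σ (O − E)² / E
  disc-shaped: (622 − 658.6875)² / 658.6875 = 2.0434
  spherical: (478 − 439.125)² / 439.125 = 3.4415
  elongated: (71 − 73.1875)² / 73.1875 = 0.0654
χ² = 2.0434 + 3.4415 + 0.0654 = 5.5503 ≈ 5.550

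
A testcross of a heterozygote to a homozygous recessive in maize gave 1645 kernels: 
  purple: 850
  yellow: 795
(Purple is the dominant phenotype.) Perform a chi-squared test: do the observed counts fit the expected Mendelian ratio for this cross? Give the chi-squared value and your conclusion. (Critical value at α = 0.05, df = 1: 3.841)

A testcross of a heterozygote (Aa × aa) gives a 1:1 phenotypic ratio.
Expected counts for N = 1645 under a 1:1 ratio (total parts = 2):
  purple: 1645 × 1/2 = 822.5
  yellow: 1645 × 1/2 = 822.5
χ² = Σ (O − E)² / E
  purple: (850 − 822.5)² / 822.5 = 0.9195
  yellow: (795 − 822.5)² / 822.5 = 0.9195
χ² = 0.9195 + 0.9195 = 1.839
Degrees of freedom = 2 − 1 = 1; critical value at α = 0.05 is 3.841.
Since 1.839 < 3.841, we fail to reject the null hypothesis — the data are consistent with the 1:1 ratio.

1.839; consistent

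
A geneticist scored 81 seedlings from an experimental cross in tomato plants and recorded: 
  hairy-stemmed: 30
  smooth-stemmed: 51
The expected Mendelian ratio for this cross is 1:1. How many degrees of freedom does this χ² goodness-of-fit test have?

1

A goodness-of-fit test with 2 phenotype classes has df = 2 − 1 = 1.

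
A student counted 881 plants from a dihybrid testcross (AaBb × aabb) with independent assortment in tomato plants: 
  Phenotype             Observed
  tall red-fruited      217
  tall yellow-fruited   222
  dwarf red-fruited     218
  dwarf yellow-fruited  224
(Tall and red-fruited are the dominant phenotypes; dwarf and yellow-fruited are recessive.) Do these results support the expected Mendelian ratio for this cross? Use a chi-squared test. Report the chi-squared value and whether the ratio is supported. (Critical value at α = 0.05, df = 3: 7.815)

A dihybrid testcross with independent assortment gives a 1:1:1:1 ratio.
The 1:1:1:1 ratio has 4 parts, so with N = 881 the expected counts are:
  tall red-fruited: 881 × 1/4 = 220.25
  tall yellow-fruited: 881 × 1/4 = 220.25
  dwarf red-fruited: 881 × 1/4 = 220.25
  dwarf yellow-fruited: 881 × 1/4 = 220.25
χ² = Σ (O − E)² / E
  tall red-fruited: (217 − 220.25)² / 220.25 = 0.0480
  tall yellow-fruited: (222 − 220.25)² / 220.25 = 0.0139
  dwarf red-fruited: (218 − 220.25)² / 220.25 = 0.0230
  dwarf yellow-fruited: (224 − 220.25)² / 220.25 = 0.0638
χ² = 0.0480 + 0.0139 + 0.0230 + 0.0638 = 0.1487 ≈ 0.149
Degrees of freedom = 4 − 1 = 3; critical value at α = 0.05 is 7.815.
Since 0.149 < 7.815, we fail to reject the null hypothesis — the data are consistent with the 1:1:1:1 ratio.

0.149; consistent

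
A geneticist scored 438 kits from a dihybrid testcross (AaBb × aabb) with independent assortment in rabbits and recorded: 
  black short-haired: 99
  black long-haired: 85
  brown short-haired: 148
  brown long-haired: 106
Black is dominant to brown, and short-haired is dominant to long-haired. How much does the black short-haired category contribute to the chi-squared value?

1.007

A dihybrid testcross with independent assortment gives a 1:1:1:1 ratio.
Total ratio parts = 4. Expected numbers out of 438:
  black short-haired: 438 × 1/4 = 109.5
  black long-haired: 438 × 1/4 = 109.5
  brown short-haired: 438 × 1/4 = 109.5
  brown long-haired: 438 × 1/4 = 109.5
Contribution of black short-haired: (99 − 109.5)² / 109.5 = 1.0068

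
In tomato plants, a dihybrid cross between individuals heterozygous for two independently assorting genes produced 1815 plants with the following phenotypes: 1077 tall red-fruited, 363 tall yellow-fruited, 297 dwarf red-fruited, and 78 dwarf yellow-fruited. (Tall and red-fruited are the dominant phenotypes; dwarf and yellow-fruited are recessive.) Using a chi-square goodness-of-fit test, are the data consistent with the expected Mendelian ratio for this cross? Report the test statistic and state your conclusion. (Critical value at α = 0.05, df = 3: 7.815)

A dihybrid F₂ with independent assortment and complete dominance at both loci gives a 9:3:3:1 phenotypic ratio.
Total ratio parts = 16. Expected numbers out of 1815:
  tall red-fruited: 1815 × 9/16 = 1020.9375
  tall yellow-fruited: 1815 × 3/16 = 340.3125
  dwarf red-fruited: 1815 × 3/16 = 340.3125
  dwarf yellow-fruited: 1815 × 1/16 = 113.4375
χ² = Σ (O − E)² / E
  tall red-fruited: (1077 − 1020.9375)² / 1020.9375 = 3.0785
  tall yellow-fruited: (363 − 340.3125)² / 340.3125 = 1.5125
  dwarf red-fruited: (297 − 340.3125)² / 340.3125 = 5.5125
  dwarf yellow-fruited: (78 − 113.4375)² / 113.4375 = 11.0706
χ² = 3.0785 + 1.5125 + 5.5125 + 11.0706 = 21.1741 ≈ 21.174
Degrees of freedom = 4 − 1 = 3; critical value at α = 0.05 is 7.815.
Since 21.174 > 7.815, we reject the null hypothesis — the data do not fit the 9:3:3:1 ratio.

21.174; not consistent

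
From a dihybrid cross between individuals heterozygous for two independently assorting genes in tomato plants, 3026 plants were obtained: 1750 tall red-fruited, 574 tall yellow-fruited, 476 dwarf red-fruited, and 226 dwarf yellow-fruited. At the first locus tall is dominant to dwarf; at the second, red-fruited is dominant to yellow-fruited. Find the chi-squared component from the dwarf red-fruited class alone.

A dihybrid F₂ with independent assortment and complete dominance at both loci gives a 9:3:3:1 phenotypic ratio.
Total ratio parts = 16. Expected numbers out of 3026:
  tall red-fruited: 3026 × 9/16 = 1702.125
  tall yellow-fruited: 3026 × 3/16 = 567.375
  dwarf red-fruited: 3026 × 3/16 = 567.375
  dwarf yellow-fruited: 3026 × 1/16 = 189.125
Contribution of dwarf red-fruited: (476 − 567.375)² / 567.375 = 14.7158

14.716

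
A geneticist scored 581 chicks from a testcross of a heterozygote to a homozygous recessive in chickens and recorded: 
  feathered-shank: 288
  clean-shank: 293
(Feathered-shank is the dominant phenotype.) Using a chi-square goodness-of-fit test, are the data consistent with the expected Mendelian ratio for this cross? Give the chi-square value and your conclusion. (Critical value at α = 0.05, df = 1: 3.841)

0.043; consistent

A testcross of a heterozygote (Aa × aa) gives a 1:1 phenotypic ratio.
Expected counts for N = 581 under a 1:1 ratio (total parts = 2):
  feathered-shank: 581 × 1/2 = 290.5
  clean-shank: 581 × 1/2 = 290.5
χ² = Σ (O − E)² / E
  feathered-shank: (288 − 290.5)² / 290.5 = 0.0215
  clean-shank: (293 − 290.5)² / 290.5 = 0.0215
χ² = 0.0215 + 0.0215 = 0.043
Degrees of freedom = 2 − 1 = 1; critical value at α = 0.05 is 3.841.
Since 0.043 < 3.841, we fail to reject the null hypothesis — the data are consistent with the 1:1 ratio.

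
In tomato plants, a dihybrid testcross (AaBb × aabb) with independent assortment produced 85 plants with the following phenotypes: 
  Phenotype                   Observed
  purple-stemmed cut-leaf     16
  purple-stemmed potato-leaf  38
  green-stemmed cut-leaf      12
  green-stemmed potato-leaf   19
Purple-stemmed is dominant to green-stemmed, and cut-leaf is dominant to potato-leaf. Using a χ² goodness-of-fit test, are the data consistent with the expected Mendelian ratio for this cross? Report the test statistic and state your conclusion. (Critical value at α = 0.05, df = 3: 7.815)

A dihybrid testcross with independent assortment gives a 1:1:1:1 ratio.
The 1:1:1:1 ratio has 4 parts, so with N = 85 the expected counts are:
  purple-stemmed cut-leaf: 85 × 1/4 = 21.25
  purple-stemmed potato-leaf: 85 × 1/4 = 21.25
  green-stemmed cut-leaf: 85 × 1/4 = 21.25
  green-stemmed potato-leaf: 85 × 1/4 = 21.25
χ² = Σ (O − E)² / E
  purple-stemmed cut-leaf: (16 − 21.25)² / 21.25 = 1.2971
  purple-stemmed potato-leaf: (38 − 21.25)² / 21.25 = 13.2029
  green-stemmed cut-leaf: (12 − 21.25)² / 21.25 = 4.0265
  green-stemmed potato-leaf: (19 − 21.25)² / 21.25 = 0.2382
χ² = 1.2971 + 13.2029 + 4.0265 + 0.2382 = 18.7647 ≈ 18.765
Degrees of freedom = 4 − 1 = 3; critical value at α = 0.05 is 7.815.
Since 18.765 > 7.815, we reject the null hypothesis — the data do not fit the 1:1:1:1 ratio.

18.765; not consistent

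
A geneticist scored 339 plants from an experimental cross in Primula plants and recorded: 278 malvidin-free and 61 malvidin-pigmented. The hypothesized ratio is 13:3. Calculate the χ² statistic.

0.127

Under the 13:3 hypothesis (Σ ratio = 16, N = 339):
  malvidin-free: 339 × 13/16 = 275.4375
  malvidin-pigmented: 339 × 3/16 = 63.5625
χ² = Σ (O − E)² / E
  malvidin-free: (278 − 275.4375)² / 275.4375 = 0.0238
  malvidin-pigmented: (61 − 63.5625)² / 63.5625 = 0.1033
χ² = 0.0238 + 0.1033 = 0.1271 ≈ 0.127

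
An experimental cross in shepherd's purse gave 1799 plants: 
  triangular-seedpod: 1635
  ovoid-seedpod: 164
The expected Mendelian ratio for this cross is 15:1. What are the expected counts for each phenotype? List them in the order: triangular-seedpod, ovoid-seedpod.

1686.5625, 112.4375

Expected counts for N = 1799 under a 15:1 ratio (total parts = 16):
  triangular-seedpod: 1799 × 15/16 = 1686.5625
  ovoid-seedpod: 1799 × 1/16 = 112.4375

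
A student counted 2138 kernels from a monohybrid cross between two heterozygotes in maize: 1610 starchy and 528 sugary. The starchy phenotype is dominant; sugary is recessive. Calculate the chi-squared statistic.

For a monohybrid cross between heterozygotes with complete dominance, the expected phenotypic ratio is 3:1.
Total ratio parts = 4. Expected numbers out of 2138:
  starchy: 2138 × 3/4 = 1603.5
  sugary: 2138 × 1/4 = 534.5
χ² = Σ (O − E)² / E
  starchy: (1610 − 1603.5)² / 1603.5 = 0.0263
  sugary: (528 − 534.5)² / 534.5 = 0.0790
χ² = 0.0263 + 0.0790 = 0.1053 ≈ 0.105

0.105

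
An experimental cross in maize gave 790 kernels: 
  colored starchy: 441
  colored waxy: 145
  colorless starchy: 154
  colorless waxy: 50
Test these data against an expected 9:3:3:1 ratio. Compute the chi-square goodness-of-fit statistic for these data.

0.332

Under the 9:3:3:1 hypothesis (Σ ratio = 16, N = 790):
  colored starchy: 790 × 9/16 = 444.375
  colored waxy: 790 × 3/16 = 148.125
  colorless starchy: 790 × 3/16 = 148.125
  colorless waxy: 790 × 1/16 = 49.375
χ² = Σ (O − E)² / E
  colored starchy: (441 − 444.375)² / 444.375 = 0.0256
  colored waxy: (145 − 148.125)² / 148.125 = 0.0659
  colorless starchy: (154 − 148.125)² / 148.125 = 0.2330
  colorless waxy: (50 − 49.375)² / 49.375 = 0.0079
χ² = 0.0256 + 0.0659 + 0.2330 + 0.0079 = 0.3324 ≈ 0.332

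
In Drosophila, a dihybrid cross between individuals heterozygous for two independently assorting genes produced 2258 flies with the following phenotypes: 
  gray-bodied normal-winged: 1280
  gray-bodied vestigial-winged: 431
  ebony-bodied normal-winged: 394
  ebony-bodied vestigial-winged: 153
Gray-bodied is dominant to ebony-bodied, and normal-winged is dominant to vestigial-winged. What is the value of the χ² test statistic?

3.251

A dihybrid F₂ with independent assortment and complete dominance at both loci gives a 9:3:3:1 phenotypic ratio.
Total ratio parts = 16. Expected numbers out of 2258:
  gray-bodied normal-winged: 2258 × 9/16 = 1270.125
  gray-bodied vestigial-winged: 2258 × 3/16 = 423.375
  ebony-bodied normal-winged: 2258 × 3/16 = 423.375
  ebony-bodied vestigial-winged: 2258 × 1/16 = 141.125
χ² = Σ (O − E)² / E
  gray-bodied normal-winged: (1280 − 1270.125)² / 1270.125 = 0.0768
  gray-bodied vestigial-winged: (431 − 423.375)² / 423.375 = 0.1373
  ebony-bodied normal-winged: (394 − 423.375)² / 423.375 = 2.0381
  ebony-bodied vestigial-winged: (153 − 141.125)² / 141.125 = 0.9992
χ² = 0.0768 + 0.1373 + 2.0381 + 0.9992 = 3.2514 ≈ 3.251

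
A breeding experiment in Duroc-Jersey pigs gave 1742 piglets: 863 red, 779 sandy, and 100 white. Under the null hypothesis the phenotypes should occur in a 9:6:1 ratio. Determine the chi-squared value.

38.871

The 9:6:1 ratio has 16 parts, so with N = 1742 the expected counts are:
  red: 1742 × 9/16 = 979.875
  sandy: 1742 × 6/16 = 653.25
  white: 1742 × 1/16 = 108.875
χ² = Σ (O − E)² / E
  red: (863 − 979.875)² / 979.875 = 13.9403
  sandy: (779 − 653.25)² / 653.25 = 24.2068
  white: (100 − 108.875)² / 108.875 = 0.7235
χ² = 13.9403 + 24.2068 + 0.7235 = 38.8706 ≈ 38.871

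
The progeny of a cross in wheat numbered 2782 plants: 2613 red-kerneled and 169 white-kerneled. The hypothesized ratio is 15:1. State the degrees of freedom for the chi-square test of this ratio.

1

A goodness-of-fit test with 2 phenotype classes has df = 2 − 1 = 1.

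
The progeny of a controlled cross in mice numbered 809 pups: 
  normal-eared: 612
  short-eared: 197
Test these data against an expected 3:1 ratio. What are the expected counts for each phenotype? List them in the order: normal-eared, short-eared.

606.75, 202.25

The 3:1 ratio has 4 parts, so with N = 809 the expected counts are:
  normal-eared: 809 × 3/4 = 606.75
  short-eared: 809 × 1/4 = 202.25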